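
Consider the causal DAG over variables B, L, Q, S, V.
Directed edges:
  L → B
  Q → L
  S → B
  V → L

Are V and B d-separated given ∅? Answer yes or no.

No — V and B are d-connected given ∅.

Bayes-Ball from V | ∅ reaches {B,L}.
B ∈ reach(V|∅) ⇒ V ⊥̸ B | ∅.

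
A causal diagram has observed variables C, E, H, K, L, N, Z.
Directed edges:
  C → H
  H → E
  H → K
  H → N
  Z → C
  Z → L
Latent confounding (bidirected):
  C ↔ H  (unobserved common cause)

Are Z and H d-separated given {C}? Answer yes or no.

No — Z and H are d-connected given {C}.

Bayes-Ball from Z | {C} reaches {E,H,K,L,N}.
H ∈ reach(Z|{C}) ⇒ Z ⊥̸ H | {C}.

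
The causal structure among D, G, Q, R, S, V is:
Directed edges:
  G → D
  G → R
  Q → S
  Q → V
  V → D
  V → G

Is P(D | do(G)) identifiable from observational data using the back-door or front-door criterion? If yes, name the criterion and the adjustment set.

P(D|do(G)): backdoor, adjust for {V}.

desc(G)\{G}={D,R}; candidates ⊆ {Q,S,V}.
size 0: {}; under {} G still reaches {D,Q,S,V} ∋ D.
{V}: G⊥D given {V} in G with G→· removed — back-door holds.
P(D|do(G)) = Σ_{V} P(D|G,V)·P(V).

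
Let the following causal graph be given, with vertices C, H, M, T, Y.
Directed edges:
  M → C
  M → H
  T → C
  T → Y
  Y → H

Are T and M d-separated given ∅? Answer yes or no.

Yes — T ⊥ M | ∅.

Bayes-Ball from T | ∅ reaches {C,H,Y}.
M ∉ reach(T|∅) ⇒ T ⊥ M | ∅.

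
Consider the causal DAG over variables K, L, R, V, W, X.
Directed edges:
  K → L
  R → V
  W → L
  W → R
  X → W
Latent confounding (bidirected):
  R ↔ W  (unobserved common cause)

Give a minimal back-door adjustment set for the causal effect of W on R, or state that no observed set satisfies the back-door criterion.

desc(W)\{W}={L,R,V}; candidates ⊆ {K,X}.
W↔R: latent back-door arc(s) into W.
size 0: {}; under {} W still reaches {R,V,X} ∋ R.
size 1: {K}, {X}; under {K} W still reaches {R,V,X} ∋ R.
size 2: {K,X}; under {K,X} W still reaches {R,V} ∋ R.
W↔R cannot be blocked by any observed set — no back-door set.

W→R: no observed back-door set.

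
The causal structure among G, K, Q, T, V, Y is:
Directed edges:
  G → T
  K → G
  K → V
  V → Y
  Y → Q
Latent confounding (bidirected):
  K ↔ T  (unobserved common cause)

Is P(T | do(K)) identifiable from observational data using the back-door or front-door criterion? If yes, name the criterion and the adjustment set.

P(T|do(K)): frontdoor, adjust for {G}.

desc(K)\{K}={G,Q,T,V,Y}; candidates ⊆ {—}.
K↔T: latent back-door arc(s) into K.
size 0: {}; under {} K still reaches {T} ∋ T.
K↔T cannot be blocked by any observed set — no back-door set.
{G}: (i) intercepts every directed K→T path; (ii) no back-door K→{G}; (iii) {K} blocks every back-door {G}→T. Front-door holds.
P(T|do(K)) = Σ_{G} P(G|K) Σ_{K'} P(T|G,K')P(K').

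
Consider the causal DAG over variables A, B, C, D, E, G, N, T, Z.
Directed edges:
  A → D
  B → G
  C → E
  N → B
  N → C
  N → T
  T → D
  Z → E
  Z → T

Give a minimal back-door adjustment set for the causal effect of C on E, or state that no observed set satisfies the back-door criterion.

C→E: minimal back-door set ∅.

desc(C)\{C}={E}; candidates ⊆ {A,B,D,G,N,T,Z}.
∅: C⊥E given ∅ in G with C→· removed — back-door holds.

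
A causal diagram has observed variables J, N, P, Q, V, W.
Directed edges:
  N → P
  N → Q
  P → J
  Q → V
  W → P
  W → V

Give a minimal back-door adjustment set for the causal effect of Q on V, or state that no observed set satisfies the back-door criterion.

desc(Q)\{Q}={V}; candidates ⊆ {J,N,P,W}.
∅: Q⊥V given ∅ in G with Q→· removed — back-door holds.

Q→V: minimal back-door set ∅.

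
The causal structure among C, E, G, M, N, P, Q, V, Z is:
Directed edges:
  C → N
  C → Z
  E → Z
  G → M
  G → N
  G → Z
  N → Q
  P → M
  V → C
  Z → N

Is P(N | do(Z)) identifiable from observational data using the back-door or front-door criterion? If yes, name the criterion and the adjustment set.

desc(Z)\{Z}={N,Q}; candidates ⊆ {C,E,G,M,P,V}.
size 0: {}; under {} Z still reaches {C,E,G,M,N,Q,V} ∋ N.
size 1: {C}, {E}, {G} …(+3); under {C} Z still reaches {E,G,M,N,Q} ∋ N.
{C,G}: Z⊥N given {C,G} in G with Z→· removed — back-door holds.
P(N|do(Z)) = Σ_{C,G} P(N|Z,C,G)·P(C,G).

P(N|do(Z)): backdoor, adjust for {C, G}.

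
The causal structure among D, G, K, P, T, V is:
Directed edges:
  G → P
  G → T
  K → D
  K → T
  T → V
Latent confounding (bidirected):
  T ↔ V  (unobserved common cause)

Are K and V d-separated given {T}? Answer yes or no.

No — K and V are d-connected given {T}.

Bayes-Ball from K | {T} reaches {D,G,P,V}.
V ∈ reach(K|{T}) ⇒ K ⊥̸ V | {T}.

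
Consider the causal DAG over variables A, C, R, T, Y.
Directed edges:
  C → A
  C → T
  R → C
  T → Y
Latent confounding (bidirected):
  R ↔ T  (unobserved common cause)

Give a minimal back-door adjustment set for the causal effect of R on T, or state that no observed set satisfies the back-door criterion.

R→T: no observed back-door set.

desc(R)\{R}={A,C,T,Y}; candidates ⊆ {—}.
R↔T: latent back-door arc(s) into R.
size 0: {}; under {} R still reaches {T,Y} ∋ T.
R↔T cannot be blocked by any observed set — no back-door set.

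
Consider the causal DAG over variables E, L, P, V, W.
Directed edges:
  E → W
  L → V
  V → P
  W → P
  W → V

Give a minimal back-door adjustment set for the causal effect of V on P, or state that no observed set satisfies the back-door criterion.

V→P: minimal back-door set {W}.

desc(V)\{V}={P}; candidates ⊆ {E,L,W}.
size 0: {}; under {} V still reaches {E,L,P,W} ∋ P.
{W}: V⊥P given {W} in G with V→· removed — back-door holds.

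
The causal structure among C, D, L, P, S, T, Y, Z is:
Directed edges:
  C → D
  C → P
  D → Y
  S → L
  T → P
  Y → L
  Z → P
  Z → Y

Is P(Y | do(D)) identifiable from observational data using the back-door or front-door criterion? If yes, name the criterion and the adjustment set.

P(Y|do(D)): backdoor, adjust for ∅.

desc(D)\{D}={L,Y}; candidates ⊆ {C,P,S,T,Z}.
∅: D⊥Y given ∅ in G with D→· removed — back-door holds.
P(Y|do(D)) = P(Y|D) — no adjustment needed.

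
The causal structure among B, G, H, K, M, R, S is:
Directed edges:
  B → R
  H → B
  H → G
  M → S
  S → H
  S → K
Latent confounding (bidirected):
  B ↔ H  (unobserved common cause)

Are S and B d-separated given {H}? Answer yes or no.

No — S and B are d-connected given {H}.

Bayes-Ball from S | {H} reaches {B,K,M,R}.
B ∈ reach(S|{H}) ⇒ S ⊥̸ B | {H}.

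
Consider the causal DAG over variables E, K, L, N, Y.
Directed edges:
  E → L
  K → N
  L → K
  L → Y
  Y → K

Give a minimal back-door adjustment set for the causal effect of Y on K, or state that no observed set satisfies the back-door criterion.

desc(Y)\{Y}={K,N}; candidates ⊆ {E,L}.
size 0: {}; under {} Y still reaches {E,K,L,N} ∋ K.
{L}: Y⊥K given {L} in G with Y→· removed — back-door holds.

Y→K: minimal back-door set {L}.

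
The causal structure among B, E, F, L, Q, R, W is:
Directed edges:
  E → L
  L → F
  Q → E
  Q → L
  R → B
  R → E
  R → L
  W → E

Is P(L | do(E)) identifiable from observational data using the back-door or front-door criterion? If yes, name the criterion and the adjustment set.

P(L|do(E)): backdoor, adjust for {Q, R}.

desc(E)\{E}={F,L}; candidates ⊆ {B,Q,R,W}.
size 0: {}; under {} E still reaches {B,F,L,Q,R,W} ∋ L.
size 1: {B}, {Q}, {R} …(+1); under {B} E still reaches {F,L,Q,R,W} ∋ L.
{Q,R}: E⊥L given {Q,R} in G with E→· removed — back-door holds.
P(L|do(E)) = Σ_{Q,R} P(L|E,Q,R)·P(Q,R).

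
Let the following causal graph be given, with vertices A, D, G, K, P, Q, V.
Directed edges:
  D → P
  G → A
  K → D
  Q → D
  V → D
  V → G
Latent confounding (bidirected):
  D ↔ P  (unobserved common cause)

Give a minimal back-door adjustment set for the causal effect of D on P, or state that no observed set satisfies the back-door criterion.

desc(D)\{D}={P}; candidates ⊆ {A,G,K,Q,V}.
D↔P: latent back-door arc(s) into D.
size 0: {}; under {} D still reaches {A,G,K,P,Q,V} ∋ P.
size 1: {A}, {G}, {K} …(+2); under {A} D still reaches {G,K,P,Q,V} ∋ P.
size 2: {A,G}, {A,K}, {A,Q} …(+7); under {A,G} D still reaches {K,P,Q,V} ∋ P.
D↔P cannot be blocked by any observed set — no back-door set.

D→P: no observed back-door set.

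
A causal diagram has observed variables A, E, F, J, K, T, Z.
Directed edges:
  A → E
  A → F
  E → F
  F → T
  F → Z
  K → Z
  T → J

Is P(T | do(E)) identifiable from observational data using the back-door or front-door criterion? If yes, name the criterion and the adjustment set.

desc(E)\{E}={F,J,T,Z}; candidates ⊆ {A,K}.
size 0: {}; under {} E still reaches {A,F,J,T,Z} ∋ T.
{A}: E⊥T given {A} in G with E→· removed — back-door holds.
P(T|do(E)) = Σ_{A} P(T|E,A)·P(A).

P(T|do(E)): backdoor, adjust for {A}.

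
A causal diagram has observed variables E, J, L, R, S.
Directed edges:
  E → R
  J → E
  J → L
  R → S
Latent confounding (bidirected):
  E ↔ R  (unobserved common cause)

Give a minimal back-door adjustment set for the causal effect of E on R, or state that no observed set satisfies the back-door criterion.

desc(E)\{E}={R,S}; candidates ⊆ {J,L}.
E↔R: latent back-door arc(s) into E.
size 0: {}; under {} E still reaches {J,L,R,S} ∋ R.
size 1: {J}, {L}; under {J} E still reaches {R,S} ∋ R.
size 2: {J,L}; under {J,L} E still reaches {R,S} ∋ R.
E↔R cannot be blocked by any observed set — no back-door set.

E→R: no observed back-door set.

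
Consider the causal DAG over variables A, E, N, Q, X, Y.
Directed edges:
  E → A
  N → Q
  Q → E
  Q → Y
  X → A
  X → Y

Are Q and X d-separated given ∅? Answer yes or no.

Yes — Q ⊥ X | ∅.

Bayes-Ball from Q | ∅ reaches {A,E,N,Y}.
X ∉ reach(Q|∅) ⇒ Q ⊥ X | ∅.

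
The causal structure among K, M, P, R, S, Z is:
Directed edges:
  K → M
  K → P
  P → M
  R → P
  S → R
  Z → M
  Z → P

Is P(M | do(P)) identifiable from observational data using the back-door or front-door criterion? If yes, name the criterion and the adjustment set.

P(M|do(P)): backdoor, adjust for {K, Z}.

desc(P)\{P}={M}; candidates ⊆ {K,R,S,Z}.
size 0: {}; under {} P still reaches {K,M,R,S,Z} ∋ M.
size 1: {K}, {R}, {S} …(+1); under {K} P still reaches {M,R,S,Z} ∋ M.
{K,Z}: P⊥M given {K,Z} in G with P→· removed — back-door holds.
P(M|do(P)) = Σ_{K,Z} P(M|P,K,Z)·P(K,Z).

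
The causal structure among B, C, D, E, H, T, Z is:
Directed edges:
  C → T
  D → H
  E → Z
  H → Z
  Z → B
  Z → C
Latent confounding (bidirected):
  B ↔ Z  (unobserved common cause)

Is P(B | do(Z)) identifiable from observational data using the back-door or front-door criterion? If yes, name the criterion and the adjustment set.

desc(Z)\{Z}={B,C,T}; candidates ⊆ {D,E,H}.
Z↔B: latent back-door arc(s) into Z.
size 0: {}; under {} Z still reaches {B,D,E,H} ∋ B.
size 1: {D}, {E}, {H}; under {D} Z still reaches {B,E,H} ∋ B.
size 2: {D,E}, {D,H}, {E,H}; under {D,E} Z still reaches {B,H} ∋ B.
Z↔B cannot be blocked by any observed set — no back-door set.
No mediator lies on a directed Z→…→B path.
Neither criterion identifies P(B|do(Z)) in this graph.

P(B|do(Z)): not identifiable (no BD/FD set).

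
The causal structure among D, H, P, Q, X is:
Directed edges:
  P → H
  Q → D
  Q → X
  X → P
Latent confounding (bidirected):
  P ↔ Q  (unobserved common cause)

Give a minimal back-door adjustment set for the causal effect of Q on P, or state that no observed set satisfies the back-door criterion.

Q→P: no observed back-door set.

desc(Q)\{Q}={D,H,P,X}; candidates ⊆ {—}.
Q↔P: latent back-door arc(s) into Q.
size 0: {}; under {} Q still reaches {H,P} ∋ P.
Q↔P cannot be blocked by any observed set — no back-door set.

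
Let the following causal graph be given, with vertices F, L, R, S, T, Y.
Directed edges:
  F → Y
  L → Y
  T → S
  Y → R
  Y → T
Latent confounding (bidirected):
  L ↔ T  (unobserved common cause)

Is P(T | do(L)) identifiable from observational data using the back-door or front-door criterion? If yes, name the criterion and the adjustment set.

P(T|do(L)): frontdoor, adjust for {Y}.

desc(L)\{L}={R,S,T,Y}; candidates ⊆ {F}.
L↔T: latent back-door arc(s) into L.
size 0: {}; under {} L still reaches {S,T} ∋ T.
size 1: {F}; under {F} L still reaches {S,T} ∋ T.
L↔T cannot be blocked by any observed set — no back-door set.
{Y}: (i) intercepts every directed L→T path; (ii) no back-door L→{Y}; (iii) {L} blocks every back-door {Y}→T. Front-door holds.
P(T|do(L)) = Σ_{Y} P(Y|L) Σ_{L'} P(T|Y,L')P(L').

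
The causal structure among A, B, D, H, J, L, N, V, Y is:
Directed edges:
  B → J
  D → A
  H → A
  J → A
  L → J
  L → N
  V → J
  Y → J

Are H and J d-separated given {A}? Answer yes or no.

No — H and J are d-connected given {A}.

Bayes-Ball from H | {A} reaches {B,D,J,L,N,V,Y}.
J ∈ reach(H|{A}) ⇒ H ⊥̸ J | {A}.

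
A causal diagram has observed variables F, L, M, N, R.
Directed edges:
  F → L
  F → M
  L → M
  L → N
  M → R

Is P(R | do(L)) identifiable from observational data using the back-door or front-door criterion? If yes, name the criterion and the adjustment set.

P(R|do(L)): backdoor, adjust for {F}.

desc(L)\{L}={M,N,R}; candidates ⊆ {F}.
size 0: {}; under {} L still reaches {F,M,R} ∋ R.
{F}: L⊥R given {F} in G with L→· removed — back-door holds.
P(R|do(L)) = Σ_{F} P(R|L,F)·P(F).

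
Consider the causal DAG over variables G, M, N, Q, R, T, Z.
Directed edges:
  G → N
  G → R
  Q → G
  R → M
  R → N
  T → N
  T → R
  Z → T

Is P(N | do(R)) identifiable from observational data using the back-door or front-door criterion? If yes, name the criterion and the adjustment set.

desc(R)\{R}={M,N}; candidates ⊆ {G,Q,T,Z}.
size 0: {}; under {} R still reaches {G,N,Q,T,Z} ∋ N.
size 1: {G}, {Q}, {T} …(+1); under {G} R still reaches {N,T,Z} ∋ N.
{G,T}: R⊥N given {G,T} in G with R→· removed — back-door holds.
P(N|do(R)) = Σ_{G,T} P(N|R,G,T)·P(G,T).

P(N|do(R)): backdoor, adjust for {G, T}.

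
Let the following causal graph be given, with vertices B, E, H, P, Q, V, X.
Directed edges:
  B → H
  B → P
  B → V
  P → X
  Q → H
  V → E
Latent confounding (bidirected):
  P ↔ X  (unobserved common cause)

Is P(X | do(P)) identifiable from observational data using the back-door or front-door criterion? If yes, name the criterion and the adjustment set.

desc(P)\{P}={X}; candidates ⊆ {B,E,H,Q,V}.
P↔X: latent back-door arc(s) into P.
size 0: {}; under {} P still reaches {B,E,H,V,X} ∋ X.
size 1: {B}, {E}, {H} …(+2); under {B} P still reaches {X} ∋ X.
size 2: {B,E}, {B,H}, {B,Q} …(+7); under {B,E} P still reaches {X} ∋ X.
P↔X cannot be blocked by any observed set — no back-door set.
No mediator lies on a directed P→…→X path.
Neither criterion identifies P(X|do(P)) in this graph.

P(X|do(P)): not identifiable (no BD/FD set).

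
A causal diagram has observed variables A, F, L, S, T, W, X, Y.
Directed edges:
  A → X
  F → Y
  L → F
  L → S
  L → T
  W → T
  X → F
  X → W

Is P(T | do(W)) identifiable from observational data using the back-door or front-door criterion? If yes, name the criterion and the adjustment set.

desc(W)\{W}={T}; candidates ⊆ {A,F,L,S,X,Y}.
∅: W⊥T given ∅ in G with W→· removed — back-door holds.
P(T|do(W)) = P(T|W) — no adjustment needed.

P(T|do(W)): backdoor, adjust for ∅.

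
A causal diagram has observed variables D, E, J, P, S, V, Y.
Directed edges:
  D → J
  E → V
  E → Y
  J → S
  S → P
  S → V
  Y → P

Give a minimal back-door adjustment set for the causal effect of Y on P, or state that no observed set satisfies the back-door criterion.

desc(Y)\{Y}={P}; candidates ⊆ {D,E,J,S,V}.
∅: Y⊥P given ∅ in G with Y→· removed — back-door holds.

Y→P: minimal back-door set ∅.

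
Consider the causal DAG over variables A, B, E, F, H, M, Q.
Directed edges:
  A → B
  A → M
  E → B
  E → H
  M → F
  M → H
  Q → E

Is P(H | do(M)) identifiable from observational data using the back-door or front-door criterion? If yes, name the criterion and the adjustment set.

desc(M)\{M}={F,H}; candidates ⊆ {A,B,E,Q}.
∅: M⊥H given ∅ in G with M→· removed — back-door holds.
P(H|do(M)) = P(H|M) — no adjustment needed.

P(H|do(M)): backdoor, adjust for ∅.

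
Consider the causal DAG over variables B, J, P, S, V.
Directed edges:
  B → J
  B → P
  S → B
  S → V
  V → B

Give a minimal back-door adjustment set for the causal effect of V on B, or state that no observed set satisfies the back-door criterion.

desc(V)\{V}={B,J,P}; candidates ⊆ {S}.
size 0: {}; under {} V still reaches {B,J,P,S} ∋ B.
{S}: V⊥B given {S} in G with V→· removed — back-door holds.

V→B: minimal back-door set {S}.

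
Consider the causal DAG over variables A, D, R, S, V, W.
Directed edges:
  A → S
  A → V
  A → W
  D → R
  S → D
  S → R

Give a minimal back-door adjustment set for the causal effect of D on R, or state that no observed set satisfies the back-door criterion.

D→R: minimal back-door set {S}.

desc(D)\{D}={R}; candidates ⊆ {A,S,V,W}.
size 0: {}; under {} D still reaches {A,R,S,V,W} ∋ R.
{S}: D⊥R given {S} in G with D→· removed — back-door holds.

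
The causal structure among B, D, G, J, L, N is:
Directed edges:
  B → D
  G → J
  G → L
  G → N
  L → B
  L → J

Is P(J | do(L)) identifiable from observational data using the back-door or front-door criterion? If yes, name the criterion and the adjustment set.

desc(L)\{L}={B,D,J}; candidates ⊆ {G,N}.
size 0: {}; under {} L still reaches {G,J,N} ∋ J.
{G}: L⊥J given {G} in G with L→· removed — back-door holds.
P(J|do(L)) = Σ_{G} P(J|L,G)·P(G).

P(J|do(L)): backdoor, adjust for {G}.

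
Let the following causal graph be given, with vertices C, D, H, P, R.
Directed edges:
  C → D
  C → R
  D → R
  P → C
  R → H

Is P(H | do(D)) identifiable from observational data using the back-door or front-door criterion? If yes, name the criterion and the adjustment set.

desc(D)\{D}={H,R}; candidates ⊆ {C,P}.
size 0: {}; under {} D still reaches {C,H,P,R} ∋ H.
{C}: D⊥H given {C} in G with D→· removed — back-door holds.
P(H|do(D)) = Σ_{C} P(H|D,C)·P(C).

P(H|do(D)): backdoor, adjust for {C}.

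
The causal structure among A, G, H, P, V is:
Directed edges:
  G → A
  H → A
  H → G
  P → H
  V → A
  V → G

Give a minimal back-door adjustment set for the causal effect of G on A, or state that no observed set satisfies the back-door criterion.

desc(G)\{G}={A}; candidates ⊆ {H,P,V}.
size 0: {}; under {} G still reaches {A,H,P,V} ∋ A.
size 1: {H}, {P}, {V}; under {H} G still reaches {A,V} ∋ A.
{H,V}: G⊥A given {H,V} in G with G→· removed — back-door holds.

G→A: minimal back-door set {H, V}.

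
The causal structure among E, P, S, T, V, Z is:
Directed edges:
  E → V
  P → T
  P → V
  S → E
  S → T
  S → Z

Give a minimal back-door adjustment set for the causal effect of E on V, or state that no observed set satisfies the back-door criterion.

E→V: minimal back-door set ∅.

desc(E)\{E}={V}; candidates ⊆ {P,S,T,Z}.
∅: E⊥V given ∅ in G with E→· removed — back-door holds.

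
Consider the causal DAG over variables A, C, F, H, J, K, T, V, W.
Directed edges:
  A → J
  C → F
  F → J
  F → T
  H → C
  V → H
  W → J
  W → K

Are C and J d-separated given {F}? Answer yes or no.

Bayes-Ball from C | {F} reaches {H,V}.
J ∉ reach(C|{F}) ⇒ C ⊥ J | {F}.

Yes — C ⊥ J | {F}.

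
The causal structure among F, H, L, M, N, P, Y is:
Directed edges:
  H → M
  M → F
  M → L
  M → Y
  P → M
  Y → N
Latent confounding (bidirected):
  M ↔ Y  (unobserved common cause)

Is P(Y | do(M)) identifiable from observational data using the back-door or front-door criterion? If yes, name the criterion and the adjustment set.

desc(M)\{M}={F,L,N,Y}; candidates ⊆ {H,P}.
M↔Y: latent back-door arc(s) into M.
size 0: {}; under {} M still reaches {H,N,P,Y} ∋ Y.
size 1: {H}, {P}; under {H} M still reaches {N,P,Y} ∋ Y.
size 2: {H,P}; under {H,P} M still reaches {N,Y} ∋ Y.
M↔Y cannot be blocked by any observed set — no back-door set.
No mediator lies on a directed M→…→Y path.
Neither criterion identifies P(Y|do(M)) in this graph.

P(Y|do(M)): not identifiable (no BD/FD set).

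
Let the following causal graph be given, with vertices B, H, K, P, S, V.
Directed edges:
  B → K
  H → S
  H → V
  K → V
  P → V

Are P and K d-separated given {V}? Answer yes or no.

No — P and K are d-connected given {V}.

Bayes-Ball from P | {V} reaches {B,H,K,S}.
K ∈ reach(P|{V}) ⇒ P ⊥̸ K | {V}.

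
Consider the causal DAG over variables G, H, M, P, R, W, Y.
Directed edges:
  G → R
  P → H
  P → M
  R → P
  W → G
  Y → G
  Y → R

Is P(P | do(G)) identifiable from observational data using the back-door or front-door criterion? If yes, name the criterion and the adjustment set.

desc(G)\{G}={H,M,P,R}; candidates ⊆ {W,Y}.
size 0: {}; under {} G still reaches {H,M,P,R,W,Y} ∋ P.
{Y}: G⊥P given {Y} in G with G→· removed — back-door holds.
P(P|do(G)) = Σ_{Y} P(P|G,Y)·P(Y).

P(P|do(G)): backdoor, adjust for {Y}.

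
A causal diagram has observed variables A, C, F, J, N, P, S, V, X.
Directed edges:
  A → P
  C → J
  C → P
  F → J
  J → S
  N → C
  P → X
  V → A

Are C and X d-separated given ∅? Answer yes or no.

No — C and X are d-connected given ∅.

Bayes-Ball from C | ∅ reaches {J,N,P,S,X}.
X ∈ reach(C|∅) ⇒ C ⊥̸ X | ∅.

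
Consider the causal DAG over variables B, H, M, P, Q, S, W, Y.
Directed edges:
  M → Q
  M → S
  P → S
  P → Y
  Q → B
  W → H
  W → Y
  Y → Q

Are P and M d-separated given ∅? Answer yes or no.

Yes — P ⊥ M | ∅.

Bayes-Ball from P | ∅ reaches {B,Q,S,Y}.
M ∉ reach(P|∅) ⇒ P ⊥ M | ∅.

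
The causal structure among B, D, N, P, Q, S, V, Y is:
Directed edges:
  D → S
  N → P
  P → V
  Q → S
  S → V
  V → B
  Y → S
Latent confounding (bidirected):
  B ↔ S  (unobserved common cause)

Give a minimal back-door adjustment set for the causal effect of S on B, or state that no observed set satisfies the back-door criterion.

desc(S)\{S}={B,V}; candidates ⊆ {D,N,P,Q,Y}.
S↔B: latent back-door arc(s) into S.
size 0: {}; under {} S still reaches {B,D,Q,Y} ∋ B.
size 1: {D}, {N}, {P} …(+2); under {D} S still reaches {B,Q,Y} ∋ B.
size 2: {D,N}, {D,P}, {D,Q} …(+7); under {D,N} S still reaches {B,Q,Y} ∋ B.
S↔B cannot be blocked by any observed set — no back-door set.

S→B: no observed back-door set.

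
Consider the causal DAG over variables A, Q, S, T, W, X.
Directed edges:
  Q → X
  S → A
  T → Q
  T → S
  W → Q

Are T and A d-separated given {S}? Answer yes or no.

Yes — T ⊥ A | {S}.

Bayes-Ball from T | {S} reaches {Q,X}.
A ∉ reach(T|{S}) ⇒ T ⊥ A | {S}.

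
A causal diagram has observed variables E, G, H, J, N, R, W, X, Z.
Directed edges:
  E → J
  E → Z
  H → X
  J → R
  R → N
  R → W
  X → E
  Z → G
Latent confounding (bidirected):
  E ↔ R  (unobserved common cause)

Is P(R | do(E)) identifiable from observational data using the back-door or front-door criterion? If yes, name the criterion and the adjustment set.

P(R|do(E)): frontdoor, adjust for {J}.

desc(E)\{E}={G,J,N,R,W,Z}; candidates ⊆ {H,X}.
E↔R: latent back-door arc(s) into E.
size 0: {}; under {} E still reaches {H,N,R,W,X} ∋ R.
size 1: {H}, {X}; under {H} E still reaches {N,R,W,X} ∋ R.
size 2: {H,X}; under {H,X} E still reaches {N,R,W} ∋ R.
E↔R cannot be blocked by any observed set — no back-door set.
{J}: (i) intercepts every directed E→R path; (ii) no back-door E→{J}; (iii) {E} blocks every back-door {J}→R. Front-door holds.
P(R|do(E)) = Σ_{J} P(J|E) Σ_{E'} P(R|J,E')P(E').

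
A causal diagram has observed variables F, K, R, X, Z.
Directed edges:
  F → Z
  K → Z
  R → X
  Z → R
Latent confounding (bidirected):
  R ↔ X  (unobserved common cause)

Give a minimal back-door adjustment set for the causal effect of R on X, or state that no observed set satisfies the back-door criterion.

desc(R)\{R}={X}; candidates ⊆ {F,K,Z}.
R↔X: latent back-door arc(s) into R.
size 0: {}; under {} R still reaches {F,K,X,Z} ∋ X.
size 1: {F}, {K}, {Z}; under {F} R still reaches {K,X,Z} ∋ X.
size 2: {F,K}, {F,Z}, {K,Z}; under {F,K} R still reaches {X,Z} ∋ X.
R↔X cannot be blocked by any observed set — no back-door set.

R→X: no observed back-door set.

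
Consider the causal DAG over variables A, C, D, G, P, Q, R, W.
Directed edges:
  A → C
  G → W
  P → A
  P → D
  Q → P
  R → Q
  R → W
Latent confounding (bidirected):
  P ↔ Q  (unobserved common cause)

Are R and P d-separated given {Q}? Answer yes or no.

Bayes-Ball from R | {Q} reaches {A,C,D,P,W}.
P ∈ reach(R|{Q}) ⇒ R ⊥̸ P | {Q}.

No — R and P are d-connected given {Q}.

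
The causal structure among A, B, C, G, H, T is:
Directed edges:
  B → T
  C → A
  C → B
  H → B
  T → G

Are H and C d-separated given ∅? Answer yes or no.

Yes — H ⊥ C | ∅.

Bayes-Ball from H | ∅ reaches {B,G,T}.
C ∉ reach(H|∅) ⇒ H ⊥ C | ∅.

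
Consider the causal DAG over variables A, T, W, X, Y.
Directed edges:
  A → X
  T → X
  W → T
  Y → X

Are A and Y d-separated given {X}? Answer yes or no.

No — A and Y are d-connected given {X}.

Bayes-Ball from A | {X} reaches {T,W,Y}.
Y ∈ reach(A|{X}) ⇒ A ⊥̸ Y | {X}.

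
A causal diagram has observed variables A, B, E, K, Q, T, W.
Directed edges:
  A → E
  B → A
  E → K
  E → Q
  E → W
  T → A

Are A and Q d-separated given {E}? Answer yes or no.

Bayes-Ball from A | {E} reaches {B,T}.
Q ∉ reach(A|{E}) ⇒ A ⊥ Q | {E}.

Yes — A ⊥ Q | {E}.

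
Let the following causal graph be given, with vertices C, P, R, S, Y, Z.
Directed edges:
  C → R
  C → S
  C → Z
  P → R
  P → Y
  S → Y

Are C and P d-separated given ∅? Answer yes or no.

Yes — C ⊥ P | ∅.

Bayes-Ball from C | ∅ reaches {R,S,Y,Z}.
P ∉ reach(C|∅) ⇒ C ⊥ P | ∅.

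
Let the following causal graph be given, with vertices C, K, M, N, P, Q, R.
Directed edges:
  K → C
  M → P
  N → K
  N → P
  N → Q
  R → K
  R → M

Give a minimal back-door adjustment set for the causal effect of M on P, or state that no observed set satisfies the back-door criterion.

desc(M)\{M}={P}; candidates ⊆ {C,K,N,Q,R}.
∅: M⊥P given ∅ in G with M→· removed — back-door holds.

M→P: minimal back-door set ∅.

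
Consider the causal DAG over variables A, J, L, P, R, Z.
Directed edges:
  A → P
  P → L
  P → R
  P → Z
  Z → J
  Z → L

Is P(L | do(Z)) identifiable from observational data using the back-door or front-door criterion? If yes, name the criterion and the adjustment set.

P(L|do(Z)): backdoor, adjust for {P}.

desc(Z)\{Z}={J,L}; candidates ⊆ {A,P,R}.
size 0: {}; under {} Z still reaches {A,L,P,R} ∋ L.
{P}: Z⊥L given {P} in G with Z→· removed — back-door holds.
P(L|do(Z)) = Σ_{P} P(L|Z,P)·P(P).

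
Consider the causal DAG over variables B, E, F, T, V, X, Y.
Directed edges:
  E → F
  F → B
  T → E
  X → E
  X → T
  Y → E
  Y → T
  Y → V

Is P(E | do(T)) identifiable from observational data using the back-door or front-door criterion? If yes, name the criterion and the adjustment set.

P(E|do(T)): backdoor, adjust for {X, Y}.

desc(T)\{T}={B,E,F}; candidates ⊆ {V,X,Y}.
size 0: {}; under {} T still reaches {B,E,F,V,X,Y} ∋ E.
size 1: {V}, {X}, {Y}; under {V} T still reaches {B,E,F,X,Y} ∋ E.
{X,Y}: T⊥E given {X,Y} in G with T→· removed — back-door holds.
P(E|do(T)) = Σ_{X,Y} P(E|T,X,Y)·P(X,Y).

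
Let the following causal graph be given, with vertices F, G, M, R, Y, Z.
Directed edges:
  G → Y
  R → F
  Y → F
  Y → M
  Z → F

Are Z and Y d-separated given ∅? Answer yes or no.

Yes — Z ⊥ Y | ∅.

Bayes-Ball from Z | ∅ reaches {F}.
Y ∉ reach(Z|∅) ⇒ Z ⊥ Y | ∅.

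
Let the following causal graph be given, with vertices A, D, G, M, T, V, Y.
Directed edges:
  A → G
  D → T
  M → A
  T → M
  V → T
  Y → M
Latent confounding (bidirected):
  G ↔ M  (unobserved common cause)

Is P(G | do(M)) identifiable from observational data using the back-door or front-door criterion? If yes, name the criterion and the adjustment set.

P(G|do(M)): frontdoor, adjust for {A}.

desc(M)\{M}={A,G}; candidates ⊆ {D,T,V,Y}.
M↔G: latent back-door arc(s) into M.
size 0: {}; under {} M still reaches {D,G,T,V,Y} ∋ G.
size 1: {D}, {T}, {V} …(+1); under {D} M still reaches {G,T,V,Y} ∋ G.
size 2: {D,T}, {D,V}, {D,Y} …(+3); under {D,T} M still reaches {G,Y} ∋ G.
M↔G cannot be blocked by any observed set — no back-door set.
{A}: (i) intercepts every directed M→G path; (ii) no back-door M→{A}; (iii) {M} blocks every back-door {A}→G. Front-door holds.
P(G|do(M)) = Σ_{A} P(A|M) Σ_{M'} P(G|A,M')P(M').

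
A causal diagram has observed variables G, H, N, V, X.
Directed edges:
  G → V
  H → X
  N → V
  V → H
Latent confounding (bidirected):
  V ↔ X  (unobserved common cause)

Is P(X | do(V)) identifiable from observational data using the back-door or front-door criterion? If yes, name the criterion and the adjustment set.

desc(V)\{V}={H,X}; candidates ⊆ {G,N}.
V↔X: latent back-door arc(s) into V.
size 0: {}; under {} V still reaches {G,N,X} ∋ X.
size 1: {G}, {N}; under {G} V still reaches {N,X} ∋ X.
size 2: {G,N}; under {G,N} V still reaches {X} ∋ X.
V↔X cannot be blocked by any observed set — no back-door set.
{H}: (i) intercepts every directed V→X path; (ii) no back-door V→{H}; (iii) {V} blocks every back-door {H}→X. Front-door holds.
P(X|do(V)) = Σ_{H} P(H|V) Σ_{V'} P(X|H,V')P(V').

P(X|do(V)): frontdoor, adjust for {H}.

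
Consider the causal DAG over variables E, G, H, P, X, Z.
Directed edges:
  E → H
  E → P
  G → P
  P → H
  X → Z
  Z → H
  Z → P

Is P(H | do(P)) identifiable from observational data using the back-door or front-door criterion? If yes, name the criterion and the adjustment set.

desc(P)\{P}={H}; candidates ⊆ {E,G,X,Z}.
size 0: {}; under {} P still reaches {E,G,H,X,Z} ∋ H.
size 1: {E}, {G}, {X} …(+1); under {E} P still reaches {G,H,X,Z} ∋ H.
{E,Z}: P⊥H given {E,Z} in G with P→· removed — back-door holds.
P(H|do(P)) = Σ_{E,Z} P(H|P,E,Z)·P(E,Z).

P(H|do(P)): backdoor, adjust for {E, Z}.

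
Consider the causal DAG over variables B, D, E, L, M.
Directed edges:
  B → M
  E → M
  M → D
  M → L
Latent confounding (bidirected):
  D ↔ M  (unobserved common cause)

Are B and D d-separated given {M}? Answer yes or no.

Bayes-Ball from B | {M} reaches {D,E}.
D ∈ reach(B|{M}) ⇒ B ⊥̸ D | {M}.

No — B and D are d-connected given {M}.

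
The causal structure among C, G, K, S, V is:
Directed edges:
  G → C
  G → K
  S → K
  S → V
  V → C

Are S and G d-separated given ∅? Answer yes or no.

Bayes-Ball from S | ∅ reaches {C,K,V}.
G ∉ reach(S|∅) ⇒ S ⊥ G | ∅.

Yes — S ⊥ G | ∅.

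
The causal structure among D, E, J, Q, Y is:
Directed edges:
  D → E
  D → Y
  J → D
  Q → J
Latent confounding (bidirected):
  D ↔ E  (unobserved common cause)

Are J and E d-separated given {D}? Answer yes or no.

No — J and E are d-connected given {D}.

Bayes-Ball from J | {D} reaches {E,Q}.
E ∈ reach(J|{D}) ⇒ J ⊥̸ E | {D}.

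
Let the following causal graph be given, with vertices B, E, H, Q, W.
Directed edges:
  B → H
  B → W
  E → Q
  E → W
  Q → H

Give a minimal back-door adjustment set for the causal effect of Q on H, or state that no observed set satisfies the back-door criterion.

Q→H: minimal back-door set ∅.

desc(Q)\{Q}={H}; candidates ⊆ {B,E,W}.
∅: Q⊥H given ∅ in G with Q→· removed — back-door holds.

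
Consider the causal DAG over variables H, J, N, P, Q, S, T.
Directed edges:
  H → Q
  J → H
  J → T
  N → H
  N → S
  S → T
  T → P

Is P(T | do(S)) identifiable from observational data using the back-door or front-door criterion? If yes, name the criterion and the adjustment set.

desc(S)\{S}={P,T}; candidates ⊆ {H,J,N,Q}.
∅: S⊥T given ∅ in G with S→· removed — back-door holds.
P(T|do(S)) = P(T|S) — no adjustment needed.

P(T|do(S)): backdoor, adjust for ∅.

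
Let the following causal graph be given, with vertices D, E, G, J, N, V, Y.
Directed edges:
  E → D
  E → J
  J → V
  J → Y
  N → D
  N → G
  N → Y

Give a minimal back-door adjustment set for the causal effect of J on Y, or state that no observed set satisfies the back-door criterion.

desc(J)\{J}={V,Y}; candidates ⊆ {D,E,G,N}.
∅: J⊥Y given ∅ in G with J→· removed — back-door holds.

J→Y: minimal back-door set ∅.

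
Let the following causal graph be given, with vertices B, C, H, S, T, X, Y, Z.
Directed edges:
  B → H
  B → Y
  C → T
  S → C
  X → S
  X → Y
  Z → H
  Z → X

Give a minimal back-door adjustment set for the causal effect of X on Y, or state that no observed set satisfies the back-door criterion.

X→Y: minimal back-door set ∅.

desc(X)\{X}={C,S,T,Y}; candidates ⊆ {B,H,Z}.
∅: X⊥Y given ∅ in G with X→· removed — back-door holds.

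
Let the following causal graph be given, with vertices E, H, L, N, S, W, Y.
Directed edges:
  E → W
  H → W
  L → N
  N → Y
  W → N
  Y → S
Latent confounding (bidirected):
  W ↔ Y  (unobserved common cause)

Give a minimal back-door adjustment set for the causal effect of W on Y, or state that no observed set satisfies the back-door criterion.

desc(W)\{W}={N,S,Y}; candidates ⊆ {E,H,L}.
W↔Y: latent back-door arc(s) into W.
size 0: {}; under {} W still reaches {E,H,S,Y} ∋ Y.
size 1: {E}, {H}, {L}; under {E} W still reaches {H,S,Y} ∋ Y.
size 2: {E,H}, {E,L}, {H,L}; under {E,H} W still reaches {S,Y} ∋ Y.
W↔Y cannot be blocked by any observed set — no back-door set.

W→Y: no observed back-door set.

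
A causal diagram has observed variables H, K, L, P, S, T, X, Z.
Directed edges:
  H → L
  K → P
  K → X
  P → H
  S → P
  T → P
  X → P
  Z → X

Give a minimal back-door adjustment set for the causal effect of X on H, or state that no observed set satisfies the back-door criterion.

desc(X)\{X}={H,L,P}; candidates ⊆ {K,S,T,Z}.
size 0: {}; under {} X still reaches {H,K,L,P,Z} ∋ H.
{K}: X⊥H given {K} in G with X→· removed — back-door holds.

X→H: minimal back-door set {K}.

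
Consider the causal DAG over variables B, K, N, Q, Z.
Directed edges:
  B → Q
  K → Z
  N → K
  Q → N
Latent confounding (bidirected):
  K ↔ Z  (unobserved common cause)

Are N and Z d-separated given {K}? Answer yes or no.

Bayes-Ball from N | {K} reaches {B,Q,Z}.
Z ∈ reach(N|{K}) ⇒ N ⊥̸ Z | {K}.

No — N and Z are d-connected given {K}.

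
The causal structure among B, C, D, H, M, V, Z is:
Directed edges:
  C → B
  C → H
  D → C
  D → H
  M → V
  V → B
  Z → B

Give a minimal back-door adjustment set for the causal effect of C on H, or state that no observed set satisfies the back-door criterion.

C→H: minimal back-door set {D}.

desc(C)\{C}={B,H}; candidates ⊆ {D,M,V,Z}.
size 0: {}; under {} C still reaches {D,H} ∋ H.
{D}: C⊥H given {D} in G with C→· removed — back-door holds.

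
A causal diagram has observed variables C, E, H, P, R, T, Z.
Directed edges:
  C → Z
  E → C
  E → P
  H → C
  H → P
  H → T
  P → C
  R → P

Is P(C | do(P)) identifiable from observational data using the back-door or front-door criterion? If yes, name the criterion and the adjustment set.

desc(P)\{P}={C,Z}; candidates ⊆ {E,H,R,T}.
size 0: {}; under {} P still reaches {C,E,H,R,T,Z} ∋ C.
size 1: {E}, {H}, {R} …(+1); under {E} P still reaches {C,H,R,T,Z} ∋ C.
{E,H}: P⊥C given {E,H} in G with P→· removed — back-door holds.
P(C|do(P)) = Σ_{E,H} P(C|P,E,H)·P(E,H).

P(C|do(P)): backdoor, adjust for {E, H}.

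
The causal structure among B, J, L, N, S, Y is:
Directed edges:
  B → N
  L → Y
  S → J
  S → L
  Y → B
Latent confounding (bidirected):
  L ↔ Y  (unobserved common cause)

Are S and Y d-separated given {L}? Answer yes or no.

No — S and Y are d-connected given {L}.

Bayes-Ball from S | {L} reaches {B,J,N,Y}.
Y ∈ reach(S|{L}) ⇒ S ⊥̸ Y | {L}.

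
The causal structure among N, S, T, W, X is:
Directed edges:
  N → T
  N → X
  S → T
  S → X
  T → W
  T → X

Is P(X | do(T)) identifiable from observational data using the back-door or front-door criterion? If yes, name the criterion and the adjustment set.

P(X|do(T)): backdoor, adjust for {N, S}.

desc(T)\{T}={W,X}; candidates ⊆ {N,S}.
size 0: {}; under {} T still reaches {N,S,X} ∋ X.
size 1: {N}, {S}; under {N} T still reaches {S,X} ∋ X.
{N,S}: T⊥X given {N,S} in G with T→· removed — back-door holds.
P(X|do(T)) = Σ_{N,S} P(X|T,N,S)·P(N,S).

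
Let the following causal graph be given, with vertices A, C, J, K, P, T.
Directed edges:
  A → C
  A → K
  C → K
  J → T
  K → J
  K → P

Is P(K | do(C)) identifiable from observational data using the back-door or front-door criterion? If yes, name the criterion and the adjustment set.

P(K|do(C)): backdoor, adjust for {A}.

desc(C)\{C}={J,K,P,T}; candidates ⊆ {A}.
size 0: {}; under {} C still reaches {A,J,K,P,T} ∋ K.
{A}: C⊥K given {A} in G with C→· removed — back-door holds.
P(K|do(C)) = Σ_{A} P(K|C,A)·P(A).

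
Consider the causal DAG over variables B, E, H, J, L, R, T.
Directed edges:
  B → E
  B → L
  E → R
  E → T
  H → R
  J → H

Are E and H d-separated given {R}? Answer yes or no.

Bayes-Ball from E | {R} reaches {B,H,J,L,T}.
H ∈ reach(E|{R}) ⇒ E ⊥̸ H | {R}.

No — E and H are d-connected given {R}.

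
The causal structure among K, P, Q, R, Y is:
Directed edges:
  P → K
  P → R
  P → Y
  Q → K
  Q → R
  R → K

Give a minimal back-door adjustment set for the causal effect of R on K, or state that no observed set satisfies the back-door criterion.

R→K: minimal back-door set {P, Q}.

desc(R)\{R}={K}; candidates ⊆ {P,Q,Y}.
size 0: {}; under {} R still reaches {K,P,Q,Y} ∋ K.
size 1: {P}, {Q}, {Y}; under {P} R still reaches {K,Q} ∋ K.
{P,Q}: R⊥K given {P,Q} in G with R→· removed — back-door holds.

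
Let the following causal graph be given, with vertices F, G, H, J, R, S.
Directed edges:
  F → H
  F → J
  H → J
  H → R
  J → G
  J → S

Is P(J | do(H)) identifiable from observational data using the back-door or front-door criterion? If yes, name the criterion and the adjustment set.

desc(H)\{H}={G,J,R,S}; candidates ⊆ {F}.
size 0: {}; under {} H still reaches {F,G,J,S} ∋ J.
{F}: H⊥J given {F} in G with H→· removed — back-door holds.
P(J|do(H)) = Σ_{F} P(J|H,F)·P(F).

P(J|do(H)): backdoor, adjust for {F}.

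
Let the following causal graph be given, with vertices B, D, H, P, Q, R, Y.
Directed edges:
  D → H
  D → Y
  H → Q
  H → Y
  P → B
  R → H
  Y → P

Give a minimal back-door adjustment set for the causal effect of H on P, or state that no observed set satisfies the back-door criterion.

H→P: minimal back-door set {D}.

desc(H)\{H}={B,P,Q,Y}; candidates ⊆ {D,R}.
size 0: {}; under {} H still reaches {B,D,P,R,Y} ∋ P.
{D}: H⊥P given {D} in G with H→· removed — back-door holds.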